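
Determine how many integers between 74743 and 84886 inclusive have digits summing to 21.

The integers in [74743, 84886] that have digits summing to 21: 74802, 74811, 74820, 74901, 74910, 75009, …, 84801, 84810.
524 qualify.

524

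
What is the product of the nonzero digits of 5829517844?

5×8×2×9×5×1×7×8×4×4 = 3225600

3225600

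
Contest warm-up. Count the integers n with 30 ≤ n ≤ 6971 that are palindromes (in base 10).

The integers in [30, 6971] that are palindromes (in base 10): 33, 44, 55, 66, 77, 88, …, 6776, 6886.
156 qualify.

156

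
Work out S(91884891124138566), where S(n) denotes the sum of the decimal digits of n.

84

9+1+8+8+4+8+9+1+1+2+4+1+3+8+5+6+6 = 84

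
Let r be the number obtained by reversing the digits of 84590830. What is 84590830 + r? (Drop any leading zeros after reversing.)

88400378

Reverse of 84590830 is 3809548.
84590830 + 3809548 = 88400378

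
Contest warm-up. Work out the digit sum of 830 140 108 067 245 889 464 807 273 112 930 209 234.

151

8+3+0+1+4+0+1+0+8+0+6+7+2+4+5+8+8+9+4+6+4+8+0+7+2+7+3+1+1+2+9+3+0+2+0+9+2+3+4 = 151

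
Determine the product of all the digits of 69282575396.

48988800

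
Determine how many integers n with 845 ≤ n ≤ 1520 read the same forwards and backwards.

The integers in [845, 1520] that read the same forwards and backwards: 848, 858, 868, 878, 888, 898, …, 1331, 1441.
21 qualify.

21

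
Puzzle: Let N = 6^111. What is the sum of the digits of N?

6^111 = 237022073235798140523131680268796863968652076808504395016684686594984571128407503405056
Sum of its 87 digits: 387.

387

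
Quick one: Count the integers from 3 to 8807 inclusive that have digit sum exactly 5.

56

The integers in [3, 8807] that have digit sum exactly 5: 5, 14, 23, 32, 41, 50, …, 4100, 5000.
56 qualify.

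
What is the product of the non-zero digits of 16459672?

90720

1×6×4×5×9×6×7×2 = 90720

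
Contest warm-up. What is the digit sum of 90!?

585

90! = 1485715964481761497309522733620825737885569961284688766942216863704985393094065876545992131370884059645617234469978112000000000000000000000
Sum of its 139 digits: 585.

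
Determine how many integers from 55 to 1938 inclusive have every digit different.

The integers in [55, 1938] that have every digit different: 56, 57, 58, 59, 60, 61, …, 1937, 1938.
1157 qualify.

1157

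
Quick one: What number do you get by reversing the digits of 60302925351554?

Reversing 60302925351554 gives 45515352920306.

45515352920306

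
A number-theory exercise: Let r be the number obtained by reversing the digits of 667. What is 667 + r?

1433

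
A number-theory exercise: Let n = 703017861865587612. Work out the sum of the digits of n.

7+0+3+0+1+7+8+6+1+8+6+5+5+8+7+6+1+2 = 81

81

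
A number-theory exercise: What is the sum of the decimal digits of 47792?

4+7+7+9+2 = 29

29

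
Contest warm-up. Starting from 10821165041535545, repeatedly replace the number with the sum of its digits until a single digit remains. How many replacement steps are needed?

3

10821165041535545 → 56 → 11 → 2 (3 steps)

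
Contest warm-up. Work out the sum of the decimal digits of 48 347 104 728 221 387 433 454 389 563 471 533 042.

4+8+3+4+7+1+0+4+7+2+8+2+2+1+3+8+7+4+3+3+4+5+4+3+8+9+5+6+3+4+7+1+5+3+3+0+4+2 = 157

157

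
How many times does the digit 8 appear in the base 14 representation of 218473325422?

2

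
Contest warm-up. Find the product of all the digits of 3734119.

2268

3×7×3×4×1×1×9 = 2268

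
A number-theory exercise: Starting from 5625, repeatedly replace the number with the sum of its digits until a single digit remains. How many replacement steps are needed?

2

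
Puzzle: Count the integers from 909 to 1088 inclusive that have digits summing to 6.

6

The integers in [909, 1088] that have digits summing to 6: 1005, 1014, 1023, 1032, 1041, 1050.
6 qualify.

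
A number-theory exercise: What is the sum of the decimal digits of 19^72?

379

19^72 = 117559916411211832465951672297276404659712092294244328417048016671441189422251359092181500961
Sum of its 93 digits: 379.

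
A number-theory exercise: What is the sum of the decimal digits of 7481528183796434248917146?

122

7+4+8+1+5+2+8+1+8+3+7+9+6+4+3+4+2+4+8+9+1+7+1+4+6 = 122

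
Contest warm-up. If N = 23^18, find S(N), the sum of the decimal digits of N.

23^18 = 3244150909895248285300369
Sum of its 25 digits: 109.

109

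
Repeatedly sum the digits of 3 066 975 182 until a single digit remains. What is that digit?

2

3+0+6+6+9+7+5+1+8+2 = 47
4+7 = 11
1+1 = 2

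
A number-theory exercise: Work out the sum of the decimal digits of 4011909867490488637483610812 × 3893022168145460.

170

4011909867490488637483610812 × 3893022168145460 = 15618454050741987204200979105008846444713520
Sum of its 44 digits: 170.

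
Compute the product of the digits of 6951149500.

6×9×5×1×1×4×9×5×0×0 = 0

0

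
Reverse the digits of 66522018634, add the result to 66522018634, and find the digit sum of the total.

14

Reversal of 66522018634 is 43681022566; 66522018634 + 43681022566 = 110203041200.
Digit sum of 110203041200: 1+1+0+2+0+3+0+4+1+2+0+0 = 14.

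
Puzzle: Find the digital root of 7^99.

The digital root of n equals n mod 9 (or 9 when 9 | n), so we need 7^99 mod 9.
7^99 ≡ 1 (mod 9), so the digital root is 1.

1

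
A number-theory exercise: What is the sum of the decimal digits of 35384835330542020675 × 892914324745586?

35384835330542020675 × 892914324745586 = 31595626345404682779369151726990550
Sum of its 35 digits: 164.

164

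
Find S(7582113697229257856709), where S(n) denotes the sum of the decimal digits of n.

111

7+5+8+2+1+1+3+6+9+7+2+2+9+2+5+7+8+5+6+7+0+9 = 111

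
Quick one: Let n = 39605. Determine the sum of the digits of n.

23

3+9+6+0+5 = 23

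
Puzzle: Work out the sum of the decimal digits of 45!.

45! = 119622220865480194561963161495657715064383733760000000000
Sum of its 57 digits: 207.

207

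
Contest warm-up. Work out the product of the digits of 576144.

5×7×6×1×4×4 = 3360

3360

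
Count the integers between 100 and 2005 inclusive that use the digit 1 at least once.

The integers in [100, 2005] that use the digit 1 at least once: 100, 101, 102, 103, 104, 105, …, 1999, 2001.
1253 qualify.

1253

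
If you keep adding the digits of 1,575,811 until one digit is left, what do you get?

1

1+5+7+5+8+1+1 = 28
2+8 = 10
1+0 = 1
(Equivalently, 1,575,811 mod 9 = 1.)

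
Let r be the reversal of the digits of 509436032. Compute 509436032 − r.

Reverse of 509436032 is 230634905.
509436032 − 230634905 = 278801127

278801127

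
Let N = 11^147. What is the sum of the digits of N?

11^147 = 1215415353701119428567599090705841114394571217822709983119287253460808647271967908001525374780669455007257574399099710230071090808631235582429494215539571
Sum of its 154 digits: 665.

665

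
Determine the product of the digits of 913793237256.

12859560

9×1×3×7×9×3×2×3×7×2×5×6 = 12859560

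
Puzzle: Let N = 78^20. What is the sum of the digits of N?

189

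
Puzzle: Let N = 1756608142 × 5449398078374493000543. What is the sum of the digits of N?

144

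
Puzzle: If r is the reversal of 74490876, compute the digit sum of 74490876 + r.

Reversal of 74490876 is 67809447; 74490876 + 67809447 = 142300323.
Digit sum of 142300323: 1+4+2+3+0+0+3+2+3 = 18.

18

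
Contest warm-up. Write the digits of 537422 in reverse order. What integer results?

Reversing 537422 gives 224735.

224735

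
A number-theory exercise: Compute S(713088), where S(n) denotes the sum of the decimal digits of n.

7+1+3+0+8+8 = 27

27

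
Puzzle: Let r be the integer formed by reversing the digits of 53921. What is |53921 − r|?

40986

Reverse of 53921 is 12935.
|53921 − 12935| = 40986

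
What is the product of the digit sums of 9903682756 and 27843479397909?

S(9903682756) = 9+9+0+3+6+8+2+7+5+6 = 55.
S(27843479397909) = 2+7+8+4+3+4+7+9+3+9+7+9+0+9 = 81.
55 · 81 = 4455.

4455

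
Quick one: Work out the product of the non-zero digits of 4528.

4×5×2×8 = 320

320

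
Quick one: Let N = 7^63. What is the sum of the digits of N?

208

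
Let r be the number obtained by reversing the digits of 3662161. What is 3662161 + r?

5274824

Reverse of 3662161 is 1612663.
3662161 + 1612663 = 5274824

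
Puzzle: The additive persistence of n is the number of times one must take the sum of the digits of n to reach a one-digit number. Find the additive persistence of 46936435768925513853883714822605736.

3

46936435768925513853883714822605736 → 172 → 10 → 1 (3 steps)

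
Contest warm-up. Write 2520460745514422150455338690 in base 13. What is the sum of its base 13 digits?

2520460745514422150455338690 in base 13 is 484982482A466B982253A5C53.
Digit sum: 4+8+4+9+8+2+4+8+2+10+4+6+6+11+9+8+2+2+5+3+10+5+12+5+3 = 150.

150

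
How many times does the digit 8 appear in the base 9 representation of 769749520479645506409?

4

769749520479645506409 in base 9 is 7027375860851338682260.
The digit 8 appears 4 times.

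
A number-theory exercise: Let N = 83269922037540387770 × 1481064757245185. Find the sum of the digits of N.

145

83269922037540387770 × 1481064757245185 = 123328146868355235125035161865387450
Sum of its 36 digits: 145.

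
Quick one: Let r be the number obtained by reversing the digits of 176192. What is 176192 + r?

467863

Reverse of 176192 is 291671.
176192 + 291671 = 467863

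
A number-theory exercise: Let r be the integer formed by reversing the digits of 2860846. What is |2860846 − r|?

3619836

Reverse of 2860846 is 6480682.
|2860846 − 6480682| = 3619836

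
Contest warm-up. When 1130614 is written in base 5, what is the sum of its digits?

26

1130614 in base 5 is 242134424.
Digit sum: 2+4+2+1+3+4+4+2+4 = 26.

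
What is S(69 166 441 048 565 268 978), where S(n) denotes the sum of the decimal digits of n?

6+9+1+6+6+4+4+1+0+4+8+5+6+5+2+6+8+9+7+8 = 105

105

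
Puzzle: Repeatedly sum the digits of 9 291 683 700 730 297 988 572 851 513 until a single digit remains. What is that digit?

9+2+9+1+6+8+3+7+0+0+7+3+0+2+9+7+9+8+8+5+7+2+8+5+1+5+1+3 = 135
1+3+5 = 9

9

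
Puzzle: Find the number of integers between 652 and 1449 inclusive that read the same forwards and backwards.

40

The integers in [652, 1449] that read the same forwards and backwards: 656, 666, 676, 686, 696, 707, …, 1331, 1441.
40 qualify.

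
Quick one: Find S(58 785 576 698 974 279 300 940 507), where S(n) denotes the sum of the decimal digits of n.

5+8+7+8+5+5+7+6+6+9+8+9+7+4+2+7+9+3+0+0+9+4+0+5+0+7 = 140

140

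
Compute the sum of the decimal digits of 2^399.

557

2^399 = 1291124939043454294827959586001505937164852896414611756415329678270323811008420597314822676640068915717951585986373746688
Sum of its 121 digits: 557.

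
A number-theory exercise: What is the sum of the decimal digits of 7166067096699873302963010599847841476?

186

7+1+6+6+0+6+7+0+9+6+6+9+9+8+7+3+3+0+2+9+6+3+0+1+0+5+9+9+8+4+7+8+4+1+4+7+6 = 186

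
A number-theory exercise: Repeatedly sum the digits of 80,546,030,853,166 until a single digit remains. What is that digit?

8+0+5+4+6+0+3+0+8+5+3+1+6+6 = 55
5+5 = 10
1+0 = 1

1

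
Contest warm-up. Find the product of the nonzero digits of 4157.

140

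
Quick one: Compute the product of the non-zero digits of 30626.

3×6×2×6 = 216

216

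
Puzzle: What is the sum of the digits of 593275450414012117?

61

5+9+3+2+7+5+4+5+0+4+1+4+0+1+2+1+1+7 = 61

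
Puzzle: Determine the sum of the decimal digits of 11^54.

253

11^54 = 171871947701161912897410416779483616222663749691203457641
Sum of its 57 digits: 253.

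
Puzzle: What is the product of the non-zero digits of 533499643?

5×3×3×4×9×9×6×4×3 = 1049760

1049760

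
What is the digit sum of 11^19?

83

11^19 = 61159090448414546291
Sum of its 20 digits: 83.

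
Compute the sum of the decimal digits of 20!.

20! = 2432902008176640000
Sum of its 19 digits: 54.

54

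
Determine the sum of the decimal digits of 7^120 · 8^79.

7^120 · 8^79 = 56999858043288320746428402904905370908642302728232143971853646860678080453647758323156879298579415178399558918489876879432158012914570239996266349918884440619583106262761472
Sum of its 173 digits: 845.

845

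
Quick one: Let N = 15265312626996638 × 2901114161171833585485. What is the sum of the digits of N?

15265312626996638 × 2901114161171833585485 = 44286414636895150803436994714580599430
Sum of its 38 digits: 177.

177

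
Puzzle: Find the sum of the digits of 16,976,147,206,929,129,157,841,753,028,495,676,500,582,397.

1+6+9+7+6+1+4+7+2+0+6+9+2+9+1+2+9+1+5+7+8+4+1+7+5+3+0+2+8+4+9+5+6+7+6+5+0+0+5+8+2+3+9+7 = 208

208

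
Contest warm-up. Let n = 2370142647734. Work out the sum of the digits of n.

50

2+3+7+0+1+4+2+6+4+7+7+3+4 = 50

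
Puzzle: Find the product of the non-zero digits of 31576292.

22680

3×1×5×7×6×2×9×2 = 22680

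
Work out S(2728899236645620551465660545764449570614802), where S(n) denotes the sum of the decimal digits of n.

198

2+7+2+8+8+9+9+2+3+6+6+4+5+6+2+0+5+5+1+4+6+5+6+6+0+5+4+5+7+6+4+4+4+9+5+7+0+6+1+4+8+0+2 = 198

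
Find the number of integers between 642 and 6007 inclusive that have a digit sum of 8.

114

The integers in [642, 6007] that have a digit sum of 8: 701, 710, 800, 1007, 1016, 1025, …, 5300, 6002.
114 qualify.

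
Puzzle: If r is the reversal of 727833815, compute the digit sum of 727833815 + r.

Reversal of 727833815 is 518338727; 727833815 + 518338727 = 1246172542.
Digit sum of 1246172542: 1+2+4+6+1+7+2+5+4+2 = 34.

34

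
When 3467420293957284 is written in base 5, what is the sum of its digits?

44

3467420293957284 in base 5 is 12113440203230223113114.
Digit sum: 1+2+1+1+3+4+4+0+2+0+3+2+3+0+2+2+3+1+1+3+1+1+4 = 44.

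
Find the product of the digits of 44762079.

0

4×4×7×6×2×0×7×9 = 0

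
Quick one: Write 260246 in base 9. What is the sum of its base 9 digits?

30

260246 in base 9 is 435882.
Digit sum: 4+3+5+8+8+2 = 30.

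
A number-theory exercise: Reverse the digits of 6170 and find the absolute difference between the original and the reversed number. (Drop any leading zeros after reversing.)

Reverse of 6170 is 716.
|6170 − 716| = 5454

5454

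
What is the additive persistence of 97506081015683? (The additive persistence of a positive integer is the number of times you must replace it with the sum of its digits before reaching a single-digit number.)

3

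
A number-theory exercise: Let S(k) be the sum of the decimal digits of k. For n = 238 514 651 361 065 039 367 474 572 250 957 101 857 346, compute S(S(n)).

First digit sum: 176.
1+7+6 = 14.

14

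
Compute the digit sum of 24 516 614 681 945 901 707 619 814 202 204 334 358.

151

2+4+5+1+6+6+1+4+6+8+1+9+4+5+9+0+1+7+0+7+6+1+9+8+1+4+2+0+2+2+0+4+3+3+4+3+5+8 = 151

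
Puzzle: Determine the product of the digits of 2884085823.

2×8×8×4×0×8×5×8×2×3 = 0

0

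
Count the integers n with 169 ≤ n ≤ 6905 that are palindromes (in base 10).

The integers in [169, 6905] that are palindromes (in base 10): 171, 181, 191, 202, 212, 222, …, 6776, 6886.
142 qualify.

142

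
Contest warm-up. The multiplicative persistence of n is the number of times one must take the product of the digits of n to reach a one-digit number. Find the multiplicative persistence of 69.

69 → 54 → 20 → 0 (3 steps)

3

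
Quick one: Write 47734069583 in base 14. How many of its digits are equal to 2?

1

47734069583 in base 14 is 244B80DD4B.
The digit 2 appears 1 time.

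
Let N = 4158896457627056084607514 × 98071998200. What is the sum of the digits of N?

4158896457627056084607514 × 98071998200 = 407871285906387020600927160714474800
Sum of its 36 digits: 143.

143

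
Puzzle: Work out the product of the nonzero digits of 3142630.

432

3×1×4×2×6×3 = 432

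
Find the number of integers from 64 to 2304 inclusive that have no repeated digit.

The integers in [64, 2304] that have no repeated digit: 64, 65, 67, 68, 69, 70, …, 2301, 2304.
1298 qualify.

1298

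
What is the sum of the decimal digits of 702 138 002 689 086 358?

7+0+2+1+3+8+0+0+2+6+8+9+0+8+6+3+5+8 = 76

76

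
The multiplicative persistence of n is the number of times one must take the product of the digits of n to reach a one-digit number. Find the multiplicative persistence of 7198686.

3

7198686 → 145152 → 200 → 0 (3 steps)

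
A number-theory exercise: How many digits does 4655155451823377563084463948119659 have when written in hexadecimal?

28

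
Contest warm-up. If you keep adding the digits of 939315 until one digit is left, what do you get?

3

9+3+9+3+1+5 = 30
3+0 = 3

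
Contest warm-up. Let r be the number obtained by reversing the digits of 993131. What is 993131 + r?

Reverse of 993131 is 131399.
993131 + 131399 = 1124530

1124530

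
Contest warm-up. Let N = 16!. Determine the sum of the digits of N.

16! = 20922789888000
Sum of its 14 digits: 63.

63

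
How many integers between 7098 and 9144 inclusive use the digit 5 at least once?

546

The integers in [7098, 9144] that use the digit 5 at least once: 7105, 7115, 7125, 7135, 7145, 7150, …, 9125, 9135.
546 qualify.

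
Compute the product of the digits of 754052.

7×5×4×0×5×2 = 0

0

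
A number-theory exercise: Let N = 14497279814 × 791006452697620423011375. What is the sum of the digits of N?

180

14497279814 × 791006452697620423011375 = 11467441879436958404356947879884250
Sum of its 35 digits: 180.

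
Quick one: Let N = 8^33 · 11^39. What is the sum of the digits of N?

8^33 · 11^39 = 26078601130400490464917206894617395239245309282116871406324642173943808
Sum of its 71 digits: 289.

289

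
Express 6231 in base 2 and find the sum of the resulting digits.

7

6231 in base 2 is 1100001010111.
Digit sum: 1+1+0+0+0+0+1+0+1+0+1+1+1 = 7.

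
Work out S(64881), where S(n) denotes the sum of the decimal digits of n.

6+4+8+8+1 = 27

27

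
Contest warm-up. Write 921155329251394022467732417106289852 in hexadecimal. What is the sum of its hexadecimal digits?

921155329251394022467732417106289852 in base 16 is B16876D482A76C7F572D32836624BC.
Digit sum: 11+1+6+8+7+6+13+4+8+2+10+7+6+12+7+15+5+7+2+13+3+2+8+3+6+6+2+4+11+12 = 207.

207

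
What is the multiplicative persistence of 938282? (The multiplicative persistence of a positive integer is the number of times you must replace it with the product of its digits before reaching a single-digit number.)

3

938282 → 6912 → 108 → 0 (3 steps)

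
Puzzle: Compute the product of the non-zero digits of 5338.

5×3×3×8 = 360

360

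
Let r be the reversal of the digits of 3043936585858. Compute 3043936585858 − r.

-5541919807545

Reverse of 3043936585858 is 8585856393403.
3043936585858 − 8585856393403 = -5541919807545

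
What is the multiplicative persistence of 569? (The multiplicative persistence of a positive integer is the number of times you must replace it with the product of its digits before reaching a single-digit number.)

2

569 → 270 → 0 (2 steps)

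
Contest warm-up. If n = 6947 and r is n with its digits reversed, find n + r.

14443

Reverse of 6947 is 7496.
6947 + 7496 = 14443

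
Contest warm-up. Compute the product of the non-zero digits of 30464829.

3×4×6×4×8×2×9 = 41472

41472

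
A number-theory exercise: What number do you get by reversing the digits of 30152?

25103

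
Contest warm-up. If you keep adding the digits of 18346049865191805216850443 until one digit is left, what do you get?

1+8+3+4+6+0+4+9+8+6+5+1+9+1+8+0+5+2+1+6+8+5+0+4+4+3 = 111
1+1+1 = 3
(Equivalently, 18346049865191805216850443 mod 9 = 3.)

3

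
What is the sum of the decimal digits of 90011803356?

9+0+0+1+1+8+0+3+3+5+6 = 36

36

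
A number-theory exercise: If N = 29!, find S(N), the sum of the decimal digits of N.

126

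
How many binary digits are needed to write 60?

60 in base 2 is 111100, which has 6 digits.

6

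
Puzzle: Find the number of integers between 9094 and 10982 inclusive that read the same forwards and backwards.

The integers in [9094, 10982] that read the same forwards and backwards: 9119, 9229, 9339, 9449, 9559, 9669, …, 10801, 10901.
19 qualify.

19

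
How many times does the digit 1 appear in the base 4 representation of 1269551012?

1269551012 in base 4 is 1023222330332210.
The digit 1 appears 2 times.

2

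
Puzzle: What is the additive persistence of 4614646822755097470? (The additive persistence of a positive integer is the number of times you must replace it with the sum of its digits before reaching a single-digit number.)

4614646822755097470 → 87 → 15 → 6 (3 steps)

3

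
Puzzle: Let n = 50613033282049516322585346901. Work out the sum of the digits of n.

106

5+0+6+1+3+0+3+3+2+8+2+0+4+9+5+1+6+3+2+2+5+8+5+3+4+6+9+0+1 = 106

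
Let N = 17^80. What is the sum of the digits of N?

17^80 = 272843561753653169767435615050624325866274580142388791900214521038955085904188409449281578168966401
Sum of its 99 digits: 442.

442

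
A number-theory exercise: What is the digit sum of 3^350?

3^350 = 98274117348321974353044780928022697503543794108996224149902690255438168118107927224939057895356483251830948245334782867413814443266637838233302304694183773324275704249
Sum of its 167 digits: 747.

747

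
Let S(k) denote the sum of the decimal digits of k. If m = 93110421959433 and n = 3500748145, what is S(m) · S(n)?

S(93110421959433) = 9+3+1+1+0+4+2+1+9+5+9+4+3+3 = 54.
S(3500748145) = 3+5+0+0+7+4+8+1+4+5 = 37.
54 · 37 = 1998.

1998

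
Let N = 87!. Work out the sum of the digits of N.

495

87! = 2107757298379527717213600518699389595229783738061356212322972511214654115727593174080683423236414793504734471782400000000000000000000
Sum of its 133 digits: 495.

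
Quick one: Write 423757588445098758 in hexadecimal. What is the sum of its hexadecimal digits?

78

423757588445098758 in base 16 is 5E17D4812257306.
Digit sum: 5+14+1+7+13+4+8+1+2+2+5+7+3+0+6 = 78.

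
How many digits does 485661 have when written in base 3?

12

485661 in base 3 is 220200012110, which has 12 digits.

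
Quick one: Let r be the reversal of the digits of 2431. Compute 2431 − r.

Reverse of 2431 is 1342.
2431 − 1342 = 1089

1089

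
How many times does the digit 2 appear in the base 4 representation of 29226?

29226 in base 4 is 13020222.
The digit 2 appears 4 times.

4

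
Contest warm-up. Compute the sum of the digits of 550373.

23

5+5+0+3+7+3 = 23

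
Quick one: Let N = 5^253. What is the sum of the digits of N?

815

5^253 = 690893484407555570030908149024031965689280029154902510801896277613487344252994164637720600277783058124843783515691973087759607915746555735492240302164645981974899768829345703125
Sum of its 177 digits: 815.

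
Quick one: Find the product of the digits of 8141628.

3072

8×1×4×1×6×2×8 = 3072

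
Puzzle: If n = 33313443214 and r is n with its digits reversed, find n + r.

74547874547

Reverse of 33313443214 is 41234431333.
33313443214 + 41234431333 = 74547874547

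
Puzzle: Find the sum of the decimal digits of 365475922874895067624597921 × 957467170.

365475922874895067624597921 × 957467170 = 349931197578164044445482393807753570
Sum of its 36 digits: 169.

169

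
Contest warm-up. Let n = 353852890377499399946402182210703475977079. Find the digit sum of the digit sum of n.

First digit sum: 207.
2+0+7 = 9.

9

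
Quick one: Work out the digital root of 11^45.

8

The digital root of n equals n mod 9 (or 9 when 9 | n), so we need 11^45 mod 9.
11^45 ≡ 8 (mod 9), so the digital root is 8.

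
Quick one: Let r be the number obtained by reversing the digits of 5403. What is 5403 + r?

Reverse of 5403 is 3045.
5403 + 3045 = 8448

8448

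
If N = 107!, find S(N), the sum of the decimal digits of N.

107! = 12265202031961379393517517010387338887131568154382945052653251412013535324922144249034658613287059061933743916719318560380966506520420000368175349760000000000000000000000000
Sum of its 173 digits: 594.

594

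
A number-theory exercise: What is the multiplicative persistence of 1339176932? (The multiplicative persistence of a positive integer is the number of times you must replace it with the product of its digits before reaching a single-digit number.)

2

1339176932 → 183708 → 0 (2 steps)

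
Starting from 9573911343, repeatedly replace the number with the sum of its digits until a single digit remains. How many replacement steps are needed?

9573911343 → 45 → 9 (2 steps)

2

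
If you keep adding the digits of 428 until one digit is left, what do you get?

4+2+8 = 14
1+4 = 5
(Equivalently, 428 mod 9 = 5.)

5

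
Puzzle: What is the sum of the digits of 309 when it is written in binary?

5

309 in base 2 is 100110101.
Digit sum: 1+0+0+1+1+0+1+0+1 = 5.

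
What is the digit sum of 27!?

108

27! = 10888869450418352160768000000
Sum of its 29 digits: 108.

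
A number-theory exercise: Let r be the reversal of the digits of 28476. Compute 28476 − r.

-39006

Reverse of 28476 is 67482.
28476 − 67482 = -39006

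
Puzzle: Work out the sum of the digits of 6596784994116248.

89

6+5+9+6+7+8+4+9+9+4+1+1+6+2+4+8 = 89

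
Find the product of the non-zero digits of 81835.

960

8×1×8×3×5 = 960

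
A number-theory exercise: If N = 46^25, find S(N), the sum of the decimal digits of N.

235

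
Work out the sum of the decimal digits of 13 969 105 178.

1+3+9+6+9+1+0+5+1+7+8 = 50

50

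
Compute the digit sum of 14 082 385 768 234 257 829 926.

111

1+4+0+8+2+3+8+5+7+6+8+2+3+4+2+5+7+8+2+9+9+2+6 = 111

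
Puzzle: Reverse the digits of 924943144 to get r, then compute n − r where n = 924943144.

483593715

Reverse of 924943144 is 441349429.
924943144 − 441349429 = 483593715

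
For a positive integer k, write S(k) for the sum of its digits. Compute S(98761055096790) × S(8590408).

S(98761055096790) = 9+8+7+6+1+0+5+5+0+9+6+7+9+0 = 72.
S(8590408) = 8+5+9+0+4+0+8 = 34.
72 · 34 = 2448.

2448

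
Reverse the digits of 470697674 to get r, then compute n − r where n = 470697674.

-6098400

Reverse of 470697674 is 476796074.
470697674 − 476796074 = -6098400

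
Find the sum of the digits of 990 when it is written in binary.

8

990 in base 2 is 1111011110.
Digit sum: 1+1+1+1+0+1+1+1+1+0 = 8.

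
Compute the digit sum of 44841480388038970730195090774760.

144

4+4+8+4+1+4+8+0+3+8+8+0+3+8+9+7+0+7+3+0+1+9+5+0+9+0+7+7+4+7+6+0 = 144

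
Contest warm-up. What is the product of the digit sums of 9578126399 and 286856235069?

S(9578126399) = 9+5+7+8+1+2+6+3+9+9 = 59.
S(286856235069) = 2+8+6+8+5+6+2+3+5+0+6+9 = 60.
59 · 60 = 3540.

3540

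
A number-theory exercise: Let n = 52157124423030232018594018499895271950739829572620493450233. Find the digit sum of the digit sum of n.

9

First digit sum: 243.
2+4+3 = 9.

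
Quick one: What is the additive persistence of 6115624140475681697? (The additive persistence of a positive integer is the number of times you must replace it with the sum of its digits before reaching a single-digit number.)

3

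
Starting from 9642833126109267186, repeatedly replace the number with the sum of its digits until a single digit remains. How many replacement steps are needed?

3

9642833126109267186 → 84 → 12 → 3 (3 steps)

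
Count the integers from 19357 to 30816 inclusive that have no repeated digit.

The integers in [19357, 30816] that have no repeated digit: 19357, 19358, 19360, 19362, 19364, 19365, …, 30815, 30816.
3510 qualify.

3510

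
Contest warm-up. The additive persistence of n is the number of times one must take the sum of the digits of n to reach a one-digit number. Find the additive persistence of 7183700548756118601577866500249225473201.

3

7183700548756118601577866500249225473201 → 163 → 10 → 1 (3 steps)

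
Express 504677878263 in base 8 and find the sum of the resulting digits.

48

504677878263 in base 8 is 7260111244767.
Digit sum: 7+2+6+0+1+1+1+2+4+4+7+6+7 = 48.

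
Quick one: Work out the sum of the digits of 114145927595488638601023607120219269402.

153

1+1+4+1+4+5+9+2+7+5+9+5+4+8+8+6+3+8+6+0+1+0+2+3+6+0+7+1+2+0+2+1+9+2+6+9+4+0+2 = 153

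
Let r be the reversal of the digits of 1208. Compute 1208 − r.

-6813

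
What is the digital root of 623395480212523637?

8

6+2+3+3+9+5+4+8+0+2+1+2+5+2+3+6+3+7 = 71
7+1 = 8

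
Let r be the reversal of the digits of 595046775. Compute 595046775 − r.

17406180

Reverse of 595046775 is 577640595.
595046775 − 577640595 = 17406180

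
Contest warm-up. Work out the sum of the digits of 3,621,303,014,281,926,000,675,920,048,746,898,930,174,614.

3+6+2+1+3+0+3+0+1+4+2+8+1+9+2+6+0+0+0+6+7+5+9+2+0+0+4+8+7+4+6+8+9+8+9+3+0+1+7+4+6+1+4 = 169

169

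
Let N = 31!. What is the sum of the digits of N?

31! = 8222838654177922817725562880000000
Sum of its 34 digits: 135.

135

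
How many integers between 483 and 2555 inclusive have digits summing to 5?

26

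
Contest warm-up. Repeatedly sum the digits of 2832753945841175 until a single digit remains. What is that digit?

2+8+3+2+7+5+3+9+4+5+8+4+1+1+7+5 = 74
7+4 = 11
1+1 = 2

2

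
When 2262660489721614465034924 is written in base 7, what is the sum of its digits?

2262660489721614465034924 in base 7 is 46301310143323333052200156321.
Digit sum: 4+6+3+0+1+3+1+0+1+4+3+3+2+3+3+3+3+0+5+2+2+0+0+1+5+6+3+2+1 = 70.

70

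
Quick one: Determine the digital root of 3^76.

9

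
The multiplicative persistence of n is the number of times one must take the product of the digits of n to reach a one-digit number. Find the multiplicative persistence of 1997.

3

1997 → 567 → 210 → 0 (3 steps)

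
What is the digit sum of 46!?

46! = 5502622159812088949850305428800254892961651752960000000000
Sum of its 58 digits: 216.

216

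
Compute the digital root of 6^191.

The digital root of n equals n mod 9 (or 9 when 9 | n), so we need 6^191 mod 9.
6^191 ≡ 0 (mod 9), so the digital root is 9.

9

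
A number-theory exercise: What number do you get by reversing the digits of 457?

754

Reversing 457 gives 754.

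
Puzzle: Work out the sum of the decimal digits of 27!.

27! = 10888869450418352160768000000
Sum of its 29 digits: 108.

108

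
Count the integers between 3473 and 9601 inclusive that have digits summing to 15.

327

The integers in [3473, 9601] that have digits summing to 15: 3480, 3507, 3516, 3525, 3534, 3543, …, 9510, 9600.
327 qualify.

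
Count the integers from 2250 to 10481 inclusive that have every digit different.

The integers in [2250, 10481] that have every digit different: 2301, 2304, 2305, 2306, 2307, 2308, …, 10478, 10479.
4034 qualify.

4034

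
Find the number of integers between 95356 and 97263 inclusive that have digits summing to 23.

The integers in [95356, 97263] that have digits summing to 23: 95360, 95405, 95414, 95423, 95432, 95441, …, 97241, 97250.
88 qualify.

88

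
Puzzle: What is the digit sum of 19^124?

19^124 = 367660114530800906465873503171504260443180707390998636651853943725368146367053922960204927445090292119794149642633720479449351258596632418488345388115789415921
Sum of its 159 digits: 703.

703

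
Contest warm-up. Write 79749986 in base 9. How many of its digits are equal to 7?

79749986 in base 9 is 176051365.
The digit 7 appears 1 time.

1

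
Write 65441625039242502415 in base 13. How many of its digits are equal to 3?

2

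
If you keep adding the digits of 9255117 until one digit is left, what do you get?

9+2+5+5+1+1+7 = 30
3+0 = 3

3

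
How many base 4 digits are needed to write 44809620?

44809620 in base 4 is 2222323312110, which has 13 digits.

13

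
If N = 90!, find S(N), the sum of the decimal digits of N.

90! = 1485715964481761497309522733620825737885569961284688766942216863704985393094065876545992131370884059645617234469978112000000000000000000000
Sum of its 139 digits: 585.

585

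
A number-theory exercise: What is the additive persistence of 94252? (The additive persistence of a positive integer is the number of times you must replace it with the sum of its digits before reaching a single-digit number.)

2

94252 → 22 → 4 (2 steps)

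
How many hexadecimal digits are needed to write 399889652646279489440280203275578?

399889652646279489440280203275578 in base 16 is 13B75127D45E7F9C87442204AD3A, which has 28 digits.

28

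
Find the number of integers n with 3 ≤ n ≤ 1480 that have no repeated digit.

947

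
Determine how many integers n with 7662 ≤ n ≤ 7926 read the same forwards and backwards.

The integers in [7662, 7926] that read the same forwards and backwards: 7667, 7777, 7887.
3 qualify.

3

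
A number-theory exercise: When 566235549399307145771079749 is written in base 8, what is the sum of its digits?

75

566235549399307145771079749 in base 8 is 352141025217160220342022354105.
Digit sum: 3+5+2+1+4+1+0+2+5+2+1+7+1+6+0+2+2+0+3+4+2+0+2+2+3+5+4+1+0+5 = 75.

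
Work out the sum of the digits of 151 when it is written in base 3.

7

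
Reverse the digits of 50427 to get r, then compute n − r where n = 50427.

Reverse of 50427 is 72405.
50427 − 72405 = -21978

-21978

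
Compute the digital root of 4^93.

1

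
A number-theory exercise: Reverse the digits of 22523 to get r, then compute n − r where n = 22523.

-9999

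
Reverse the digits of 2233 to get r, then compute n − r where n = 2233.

Reverse of 2233 is 3322.
2233 − 3322 = -1089

-1089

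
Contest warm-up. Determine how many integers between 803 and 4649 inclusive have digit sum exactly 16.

296

The integers in [803, 4649] that have digit sum exactly 16: 808, 817, 826, 835, 844, 853, …, 4633, 4642.
296 qualify.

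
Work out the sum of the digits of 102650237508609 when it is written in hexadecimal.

102650237508609 in base 16 is 5D5C1EF15C01.
Digit sum: 5+13+5+12+1+14+15+1+5+12+0+1 = 84.

84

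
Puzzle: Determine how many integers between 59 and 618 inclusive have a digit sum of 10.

The integers in [59, 618] that have a digit sum of 10: 64, 73, 82, 91, 109, 118, …, 604, 613.
46 qualify.

46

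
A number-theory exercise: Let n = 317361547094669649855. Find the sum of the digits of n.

108

3+1+7+3+6+1+5+4+7+0+9+4+6+6+9+6+4+9+8+5+5 = 108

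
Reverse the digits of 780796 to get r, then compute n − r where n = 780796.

83709

Reverse of 780796 is 697087.
780796 − 697087 = 83709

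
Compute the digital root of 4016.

4+0+1+6 = 11
1+1 = 2

2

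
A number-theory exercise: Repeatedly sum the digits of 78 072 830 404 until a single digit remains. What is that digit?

7

7+8+0+7+2+8+3+0+4+0+4 = 43
4+3 = 7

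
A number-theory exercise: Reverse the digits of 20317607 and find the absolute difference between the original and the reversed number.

50353695

Reverse of 20317607 is 70671302.
|20317607 − 70671302| = 50353695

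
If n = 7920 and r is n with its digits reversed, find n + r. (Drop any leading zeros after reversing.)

8217

Reverse of 7920 is 297.
7920 + 297 = 8217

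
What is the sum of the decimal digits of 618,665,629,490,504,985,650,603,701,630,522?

139

6+1+8+6+6+5+6+2+9+4+9+0+5+0+4+9+8+5+6+5+0+6+0+3+7+0+1+6+3+0+5+2+2 = 139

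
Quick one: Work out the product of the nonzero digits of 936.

162

9×3×6 = 162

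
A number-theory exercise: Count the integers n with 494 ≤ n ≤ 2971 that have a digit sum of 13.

The integers in [494, 2971] that have a digit sum of 13: 508, 517, 526, 535, 544, 553, …, 2911, 2920.
177 qualify.

177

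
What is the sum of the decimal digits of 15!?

15! = 1307674368000
Sum of its 13 digits: 45.

45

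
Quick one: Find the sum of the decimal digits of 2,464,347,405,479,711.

68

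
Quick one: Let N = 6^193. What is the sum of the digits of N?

6^193 = 1524724307741867429687410306351357925893735515812505106508198584444704966669594975348194370644565533896364938652678218703398152579581030101108880572416
Sum of its 151 digits: 693.

693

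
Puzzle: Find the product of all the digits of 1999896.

314928

1×9×9×9×8×9×6 = 314928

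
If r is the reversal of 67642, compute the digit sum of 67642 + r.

23

Reversal of 67642 is 24676; 67642 + 24676 = 92318.
Digit sum of 92318: 9+2+3+1+8 = 23.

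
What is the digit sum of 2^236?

337

2^236 = 110427941548649020598956093796432407239217743554726184882600387580788736
Sum of its 72 digits: 337.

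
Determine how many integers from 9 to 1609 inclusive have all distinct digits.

The integers in [9, 1609] that have all distinct digits: 9, 10, 12, 13, 14, 15, …, 1608, 1609.
1017 qualify.

1017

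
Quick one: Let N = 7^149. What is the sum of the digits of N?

7^149 = 831013276260620452204646286198813023559979949959905790375366743943950979862050999366655672556315822552403944803103018213741607
Sum of its 126 digits: 571.

571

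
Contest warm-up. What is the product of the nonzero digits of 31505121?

3×1×5×5×1×2×1 = 150

150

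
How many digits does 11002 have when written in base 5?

11002 in base 5 is 323002, which has 6 digits.

6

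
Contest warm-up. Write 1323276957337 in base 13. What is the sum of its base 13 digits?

73

1323276957337 in base 13 is 97A2767708A.
Digit sum: 9+7+10+2+7+6+7+7+0+8+10 = 73.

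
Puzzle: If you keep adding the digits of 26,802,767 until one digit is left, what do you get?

2+6+8+0+2+7+6+7 = 38
3+8 = 11
1+1 = 2
(Equivalently, 26,802,767 mod 9 = 2.)

2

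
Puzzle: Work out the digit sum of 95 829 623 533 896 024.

9+5+8+2+9+6+2+3+5+3+3+8+9+6+0+2+4 = 84

84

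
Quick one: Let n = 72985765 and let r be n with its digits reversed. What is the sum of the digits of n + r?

44

Reversal of 72985765 is 56758927; 72985765 + 56758927 = 129744692.
Digit sum of 129744692: 1+2+9+7+4+4+6+9+2 = 44.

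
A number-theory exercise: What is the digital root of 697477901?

6+9+7+4+7+7+9+0+1 = 50
5+0 = 5

5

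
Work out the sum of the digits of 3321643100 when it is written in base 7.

38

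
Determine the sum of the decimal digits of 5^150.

5^150 = 700649232162408535461864791644958065640130970938257885878534141944895541342930300743319094181060791015625
Sum of its 105 digits: 451.

451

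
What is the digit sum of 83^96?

83^96 = 17041070301730303977986983706642946288742931317349933102456180328292981889986957614762075787663697216159863917140593175409046472892763246609971351038879991355635536352628096664095774081
Sum of its 185 digits: 883.

883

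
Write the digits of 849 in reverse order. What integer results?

948

Reversing 849 gives 948.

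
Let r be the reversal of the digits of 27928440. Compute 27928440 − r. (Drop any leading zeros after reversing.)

23445468

Reverse of 27928440 is 4482972.
27928440 − 4482972 = 23445468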